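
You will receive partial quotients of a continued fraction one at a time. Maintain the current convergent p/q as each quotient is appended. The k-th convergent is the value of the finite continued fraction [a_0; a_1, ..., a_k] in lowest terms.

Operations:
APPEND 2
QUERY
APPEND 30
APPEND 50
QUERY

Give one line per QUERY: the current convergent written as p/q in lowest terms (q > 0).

2/1
3052/1501

APPEND 2: p_0 = 2·1 + 0 = 2, q_0 = 2·0 + 1 = 1 → 2/1
APPEND 30: p_1 = 30·2 + 1 = 61, q_1 = 30·1 + 0 = 30 → 61/30
APPEND 50: p_2 = 50·61 + 2 = 3052, q_2 = 50·30 + 1 = 1501 → 3052/1501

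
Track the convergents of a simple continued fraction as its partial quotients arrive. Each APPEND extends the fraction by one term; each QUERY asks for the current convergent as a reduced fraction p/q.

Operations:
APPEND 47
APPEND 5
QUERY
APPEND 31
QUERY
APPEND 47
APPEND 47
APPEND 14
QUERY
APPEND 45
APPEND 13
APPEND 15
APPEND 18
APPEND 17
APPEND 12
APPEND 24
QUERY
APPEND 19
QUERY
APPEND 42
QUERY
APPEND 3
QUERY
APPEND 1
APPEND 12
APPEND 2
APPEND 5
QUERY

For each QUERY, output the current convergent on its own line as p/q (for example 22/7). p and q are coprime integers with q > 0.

236/5
7363/156
228312805/4837267
180784554229256777/3830285201405564
3442413281742685017/72934464486718531
144762142387422027491/3067077793643583866
437728840444008767490/9274167845417470129
84616281892790115354787/1792766498850956568734

APPEND 47: p_0 = 47·1 + 0 = 47, q_0 = 47·0 + 1 = 1 → 47/1
APPEND 5: p_1 = 5·47 + 1 = 236, q_1 = 5·1 + 0 = 5 → 236/5
APPEND 31: p_2 = 31·236 + 47 = 7363, q_2 = 31·5 + 1 = 156 → 7363/156
APPEND 47: p_3 = 47·7363 + 236 = 346297, q_3 = 47·156 + 5 = 7337 → 346297/7337
APPEND 47: p_4 = 47·346297 + 7363 = 16283322, q_4 = 47·7337 + 156 = 344995 → 16283322/344995
APPEND 14: p_5 = 14·16283322 + 346297 = 228312805, q_5 = 14·344995 + 7337 = 4837267 → 228312805/4837267
APPEND 45: p_6 = 45·228312805 + 16283322 = 10290359547, q_6 = 45·4837267 + 344995 = 218022010 → 10290359547/218022010
APPEND 13: p_7 = 13·10290359547 + 228312805 = 134002986916, q_7 = 13·218022010 + 4837267 = 2839123397 → 134002986916/2839123397
APPEND 15: p_8 = 15·134002986916 + 10290359547 = 2020335163287, q_8 = 15·2839123397 + 218022010 = 42804872965 → 2020335163287/42804872965
APPEND 18: p_9 = 18·2020335163287 + 134002986916 = 36500035926082, q_9 = 18·42804872965 + 2839123397 = 773326836767 → 36500035926082/773326836767
APPEND 17: p_10 = 17·36500035926082 + 2020335163287 = 622520945906681, q_10 = 17·773326836767 + 42804872965 = 13189361098004 → 622520945906681/13189361098004
APPEND 12: p_11 = 12·622520945906681 + 36500035926082 = 7506751386806254, q_11 = 12·13189361098004 + 773326836767 = 159045660012815 → 7506751386806254/159045660012815
APPEND 24: p_12 = 24·7506751386806254 + 622520945906681 = 180784554229256777, q_12 = 24·159045660012815 + 13189361098004 = 3830285201405564 → 180784554229256777/3830285201405564
APPEND 19: p_13 = 19·180784554229256777 + 7506751386806254 = 3442413281742685017, q_13 = 19·3830285201405564 + 159045660012815 = 72934464486718531 → 3442413281742685017/72934464486718531
APPEND 42: p_14 = 42·3442413281742685017 + 180784554229256777 = 144762142387422027491, q_14 = 42·72934464486718531 + 3830285201405564 = 3067077793643583866 → 144762142387422027491/3067077793643583866
APPEND 3: p_15 = 3·144762142387422027491 + 3442413281742685017 = 437728840444008767490, q_15 = 3·3067077793643583866 + 72934464486718531 = 9274167845417470129 → 437728840444008767490/9274167845417470129
APPEND 1: p_16 = 1·437728840444008767490 + 144762142387422027491 = 582490982831430794981, q_16 = 1·9274167845417470129 + 3067077793643583866 = 12341245639061053995 → 582490982831430794981/12341245639061053995
APPEND 12: p_17 = 12·582490982831430794981 + 437728840444008767490 = 7427620634421178307262, q_17 = 12·12341245639061053995 + 9274167845417470129 = 157369115514150118069 → 7427620634421178307262/157369115514150118069
APPEND 2: p_18 = 2·7427620634421178307262 + 582490982831430794981 = 15437732251673787409505, q_18 = 2·157369115514150118069 + 12341245639061053995 = 327079476667361290133 → 15437732251673787409505/327079476667361290133
APPEND 5: p_19 = 5·15437732251673787409505 + 7427620634421178307262 = 84616281892790115354787, q_19 = 5·327079476667361290133 + 157369115514150118069 = 1792766498850956568734 → 84616281892790115354787/1792766498850956568734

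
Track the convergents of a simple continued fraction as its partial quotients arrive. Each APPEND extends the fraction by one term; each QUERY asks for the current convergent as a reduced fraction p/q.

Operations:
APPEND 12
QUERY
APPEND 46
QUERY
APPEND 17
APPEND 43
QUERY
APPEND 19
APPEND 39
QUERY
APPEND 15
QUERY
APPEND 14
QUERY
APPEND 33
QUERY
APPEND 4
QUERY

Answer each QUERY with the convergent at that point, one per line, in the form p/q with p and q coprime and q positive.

12/1
553/46
405312/33715
301108611/25047067
4524339506/376347373
63641861695/5293910289
2104705775441/175075386910
8482464963459/705595457929

APPEND 12: p_0 = 12·1 + 0 = 12, q_0 = 12·0 + 1 = 1 → 12/1
APPEND 46: p_1 = 46·12 + 1 = 553, q_1 = 46·1 + 0 = 46 → 553/46
APPEND 17: p_2 = 17·553 + 12 = 9413, q_2 = 17·46 + 1 = 783 → 9413/783
APPEND 43: p_3 = 43·9413 + 553 = 405312, q_3 = 43·783 + 46 = 33715 → 405312/33715
APPEND 19: p_4 = 19·405312 + 9413 = 7710341, q_4 = 19·33715 + 783 = 641368 → 7710341/641368
APPEND 39: p_5 = 39·7710341 + 405312 = 301108611, q_5 = 39·641368 + 33715 = 25047067 → 301108611/25047067
APPEND 15: p_6 = 15·301108611 + 7710341 = 4524339506, q_6 = 15·25047067 + 641368 = 376347373 → 4524339506/376347373
APPEND 14: p_7 = 14·4524339506 + 301108611 = 63641861695, q_7 = 14·376347373 + 25047067 = 5293910289 → 63641861695/5293910289
APPEND 33: p_8 = 33·63641861695 + 4524339506 = 2104705775441, q_8 = 33·5293910289 + 376347373 = 175075386910 → 2104705775441/175075386910
APPEND 4: p_9 = 4·2104705775441 + 63641861695 = 8482464963459, q_9 = 4·175075386910 + 5293910289 = 705595457929 → 8482464963459/705595457929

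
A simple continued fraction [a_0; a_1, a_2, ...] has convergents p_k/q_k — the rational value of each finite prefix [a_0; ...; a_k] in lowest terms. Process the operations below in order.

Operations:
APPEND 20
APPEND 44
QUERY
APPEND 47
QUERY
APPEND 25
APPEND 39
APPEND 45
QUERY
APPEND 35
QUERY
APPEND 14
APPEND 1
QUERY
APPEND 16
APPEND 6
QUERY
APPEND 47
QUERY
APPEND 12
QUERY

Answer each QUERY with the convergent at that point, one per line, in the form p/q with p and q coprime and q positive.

APPEND 20: p_0 = 20·1 + 0 = 20, q_0 = 20·0 + 1 = 1 → 20/1
APPEND 44: p_1 = 44·20 + 1 = 881, q_1 = 44·1 + 0 = 44 → 881/44
APPEND 47: p_2 = 47·881 + 20 = 41427, q_2 = 47·44 + 1 = 2069 → 41427/2069
APPEND 25: p_3 = 25·41427 + 881 = 1036556, q_3 = 25·2069 + 44 = 51769 → 1036556/51769
APPEND 39: p_4 = 39·1036556 + 41427 = 40467111, q_4 = 39·51769 + 2069 = 2021060 → 40467111/2021060
APPEND 45: p_5 = 45·40467111 + 1036556 = 1822056551, q_5 = 45·2021060 + 51769 = 90999469 → 1822056551/90999469
APPEND 35: p_6 = 35·1822056551 + 40467111 = 63812446396, q_6 = 35·90999469 + 2021060 = 3187002475 → 63812446396/3187002475
APPEND 14: p_7 = 14·63812446396 + 1822056551 = 895196306095, q_7 = 14·3187002475 + 90999469 = 44709034119 → 895196306095/44709034119
APPEND 1: p_8 = 1·895196306095 + 63812446396 = 959008752491, q_8 = 1·44709034119 + 3187002475 = 47896036594 → 959008752491/47896036594
APPEND 16: p_9 = 16·959008752491 + 895196306095 = 16239336345951, q_9 = 16·47896036594 + 44709034119 = 811045619623 → 16239336345951/811045619623
APPEND 6: p_10 = 6·16239336345951 + 959008752491 = 98395026828197, q_10 = 6·811045619623 + 47896036594 = 4914169754332 → 98395026828197/4914169754332
APPEND 47: p_11 = 47·98395026828197 + 16239336345951 = 4640805597271210, q_11 = 47·4914169754332 + 811045619623 = 231777024073227 → 4640805597271210/231777024073227
APPEND 12: p_12 = 12·4640805597271210 + 98395026828197 = 55788062194082717, q_12 = 12·231777024073227 + 4914169754332 = 2786238458633056 → 55788062194082717/2786238458633056

881/44
41427/2069
1822056551/90999469
63812446396/3187002475
959008752491/47896036594
98395026828197/4914169754332
4640805597271210/231777024073227
55788062194082717/2786238458633056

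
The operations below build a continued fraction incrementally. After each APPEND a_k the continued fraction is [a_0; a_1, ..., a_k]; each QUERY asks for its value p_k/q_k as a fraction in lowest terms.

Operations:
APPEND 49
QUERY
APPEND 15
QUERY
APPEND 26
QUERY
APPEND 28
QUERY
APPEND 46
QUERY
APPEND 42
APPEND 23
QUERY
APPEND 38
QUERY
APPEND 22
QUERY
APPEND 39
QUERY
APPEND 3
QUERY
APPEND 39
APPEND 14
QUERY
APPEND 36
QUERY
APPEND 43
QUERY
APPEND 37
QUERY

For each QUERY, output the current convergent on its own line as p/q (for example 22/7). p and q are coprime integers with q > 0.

APPEND 49: p_0 = 49·1 + 0 = 49, q_0 = 49·0 + 1 = 1 → 49/1
APPEND 15: p_1 = 15·49 + 1 = 736, q_1 = 15·1 + 0 = 15 → 736/15
APPEND 26: p_2 = 26·736 + 49 = 19185, q_2 = 26·15 + 1 = 391 → 19185/391
APPEND 28: p_3 = 28·19185 + 736 = 537916, q_3 = 28·391 + 15 = 10963 → 537916/10963
APPEND 46: p_4 = 46·537916 + 19185 = 24763321, q_4 = 46·10963 + 391 = 504689 → 24763321/504689
APPEND 42: p_5 = 42·24763321 + 537916 = 1040597398, q_5 = 42·504689 + 10963 = 21207901 → 1040597398/21207901
APPEND 23: p_6 = 23·1040597398 + 24763321 = 23958503475, q_6 = 23·21207901 + 504689 = 488286412 → 23958503475/488286412
APPEND 38: p_7 = 38·23958503475 + 1040597398 = 911463729448, q_7 = 38·488286412 + 21207901 = 18576091557 → 911463729448/18576091557
APPEND 22: p_8 = 22·911463729448 + 23958503475 = 20076160551331, q_8 = 22·18576091557 + 488286412 = 409162300666 → 20076160551331/409162300666
APPEND 39: p_9 = 39·20076160551331 + 911463729448 = 783881725231357, q_9 = 39·409162300666 + 18576091557 = 15975905817531 → 783881725231357/15975905817531
APPEND 3: p_10 = 3·783881725231357 + 20076160551331 = 2371721336245402, q_10 = 3·15975905817531 + 409162300666 = 48336879753259 → 2371721336245402/48336879753259
APPEND 39: p_11 = 39·2371721336245402 + 783881725231357 = 93281013838802035, q_11 = 39·48336879753259 + 15975905817531 = 1901114216194632 → 93281013838802035/1901114216194632
APPEND 14: p_12 = 14·93281013838802035 + 2371721336245402 = 1308305915079473892, q_12 = 14·1901114216194632 + 48336879753259 = 26663935906478107 → 1308305915079473892/26663935906478107
APPEND 36: p_13 = 36·1308305915079473892 + 93281013838802035 = 47192293956699862147, q_13 = 36·26663935906478107 + 1901114216194632 = 961802806849406484 → 47192293956699862147/961802806849406484
APPEND 43: p_14 = 43·47192293956699862147 + 1308305915079473892 = 2030576946053173546213, q_14 = 43·961802806849406484 + 26663935906478107 = 41384184630430956919 → 2030576946053173546213/41384184630430956919
APPEND 37: p_15 = 37·2030576946053173546213 + 47192293956699862147 = 75178539297924121072028, q_15 = 37·41384184630430956919 + 961802806849406484 = 1532176634132794812487 → 75178539297924121072028/1532176634132794812487

49/1
736/15
19185/391
537916/10963
24763321/504689
23958503475/488286412
911463729448/18576091557
20076160551331/409162300666
783881725231357/15975905817531
2371721336245402/48336879753259
1308305915079473892/26663935906478107
47192293956699862147/961802806849406484
2030576946053173546213/41384184630430956919
75178539297924121072028/1532176634132794812487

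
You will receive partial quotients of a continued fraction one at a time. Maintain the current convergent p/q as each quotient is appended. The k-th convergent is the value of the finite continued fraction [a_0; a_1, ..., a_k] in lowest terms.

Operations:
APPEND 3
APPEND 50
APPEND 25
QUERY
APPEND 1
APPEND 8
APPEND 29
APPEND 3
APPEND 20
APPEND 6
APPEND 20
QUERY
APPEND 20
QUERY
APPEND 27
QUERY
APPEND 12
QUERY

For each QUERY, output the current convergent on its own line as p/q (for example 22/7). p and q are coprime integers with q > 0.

APPEND 3: p_0 = 3·1 + 0 = 3, q_0 = 3·0 + 1 = 1 → 3/1
APPEND 50: p_1 = 50·3 + 1 = 151, q_1 = 50·1 + 0 = 50 → 151/50
APPEND 25: p_2 = 25·151 + 3 = 3778, q_2 = 25·50 + 1 = 1251 → 3778/1251
APPEND 1: p_3 = 1·3778 + 151 = 3929, q_3 = 1·1251 + 50 = 1301 → 3929/1301
APPEND 8: p_4 = 8·3929 + 3778 = 35210, q_4 = 8·1301 + 1251 = 11659 → 35210/11659
APPEND 29: p_5 = 29·35210 + 3929 = 1025019, q_5 = 29·11659 + 1301 = 339412 → 1025019/339412
APPEND 3: p_6 = 3·1025019 + 35210 = 3110267, q_6 = 3·339412 + 11659 = 1029895 → 3110267/1029895
APPEND 20: p_7 = 20·3110267 + 1025019 = 63230359, q_7 = 20·1029895 + 339412 = 20937312 → 63230359/20937312
APPEND 6: p_8 = 6·63230359 + 3110267 = 382492421, q_8 = 6·20937312 + 1029895 = 126653767 → 382492421/126653767
APPEND 20: p_9 = 20·382492421 + 63230359 = 7713078779, q_9 = 20·126653767 + 20937312 = 2554012652 → 7713078779/2554012652
APPEND 20: p_10 = 20·7713078779 + 382492421 = 154644068001, q_10 = 20·2554012652 + 126653767 = 51206906807 → 154644068001/51206906807
APPEND 27: p_11 = 27·154644068001 + 7713078779 = 4183102914806, q_11 = 27·51206906807 + 2554012652 = 1385140496441 → 4183102914806/1385140496441
APPEND 12: p_12 = 12·4183102914806 + 154644068001 = 50351879045673, q_12 = 12·1385140496441 + 51206906807 = 16672892864099 → 50351879045673/16672892864099

3778/1251
7713078779/2554012652
154644068001/51206906807
4183102914806/1385140496441
50351879045673/16672892864099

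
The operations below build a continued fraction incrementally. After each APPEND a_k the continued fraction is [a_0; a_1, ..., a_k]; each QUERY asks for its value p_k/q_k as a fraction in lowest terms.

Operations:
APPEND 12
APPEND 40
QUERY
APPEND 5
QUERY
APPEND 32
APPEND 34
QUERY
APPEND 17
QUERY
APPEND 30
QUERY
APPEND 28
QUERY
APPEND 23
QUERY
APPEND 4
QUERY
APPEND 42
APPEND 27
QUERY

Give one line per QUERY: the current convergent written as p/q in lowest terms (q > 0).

APPEND 12: p_0 = 12·1 + 0 = 12, q_0 = 12·0 + 1 = 1 → 12/1
APPEND 40: p_1 = 40·12 + 1 = 481, q_1 = 40·1 + 0 = 40 → 481/40
APPEND 5: p_2 = 5·481 + 12 = 2417, q_2 = 5·40 + 1 = 201 → 2417/201
APPEND 32: p_3 = 32·2417 + 481 = 77825, q_3 = 32·201 + 40 = 6472 → 77825/6472
APPEND 34: p_4 = 34·77825 + 2417 = 2648467, q_4 = 34·6472 + 201 = 220249 → 2648467/220249
APPEND 17: p_5 = 17·2648467 + 77825 = 45101764, q_5 = 17·220249 + 6472 = 3750705 → 45101764/3750705
APPEND 30: p_6 = 30·45101764 + 2648467 = 1355701387, q_6 = 30·3750705 + 220249 = 112741399 → 1355701387/112741399
APPEND 28: p_7 = 28·1355701387 + 45101764 = 38004740600, q_7 = 28·112741399 + 3750705 = 3160509877 → 38004740600/3160509877
APPEND 23: p_8 = 23·38004740600 + 1355701387 = 875464735187, q_8 = 23·3160509877 + 112741399 = 72804468570 → 875464735187/72804468570
APPEND 4: p_9 = 4·875464735187 + 38004740600 = 3539863681348, q_9 = 4·72804468570 + 3160509877 = 294378384157 → 3539863681348/294378384157
APPEND 42: p_10 = 42·3539863681348 + 875464735187 = 149549739351803, q_10 = 42·294378384157 + 72804468570 = 12436696603164 → 149549739351803/12436696603164
APPEND 27: p_11 = 27·149549739351803 + 3539863681348 = 4041382826180029, q_11 = 27·12436696603164 + 294378384157 = 336085186669585 → 4041382826180029/336085186669585

481/40
2417/201
2648467/220249
45101764/3750705
1355701387/112741399
38004740600/3160509877
875464735187/72804468570
3539863681348/294378384157
4041382826180029/336085186669585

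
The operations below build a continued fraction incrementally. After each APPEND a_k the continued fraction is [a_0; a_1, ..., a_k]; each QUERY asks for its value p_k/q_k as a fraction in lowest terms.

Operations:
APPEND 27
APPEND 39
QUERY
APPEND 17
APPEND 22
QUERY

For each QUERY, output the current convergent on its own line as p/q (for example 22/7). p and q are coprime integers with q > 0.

1054/39
395844/14647

APPEND 27: p_0 = 27·1 + 0 = 27, q_0 = 27·0 + 1 = 1 → 27/1
APPEND 39: p_1 = 39·27 + 1 = 1054, q_1 = 39·1 + 0 = 39 → 1054/39
APPEND 17: p_2 = 17·1054 + 27 = 17945, q_2 = 17·39 + 1 = 664 → 17945/664
APPEND 22: p_3 = 22·17945 + 1054 = 395844, q_3 = 22·664 + 39 = 14647 → 395844/14647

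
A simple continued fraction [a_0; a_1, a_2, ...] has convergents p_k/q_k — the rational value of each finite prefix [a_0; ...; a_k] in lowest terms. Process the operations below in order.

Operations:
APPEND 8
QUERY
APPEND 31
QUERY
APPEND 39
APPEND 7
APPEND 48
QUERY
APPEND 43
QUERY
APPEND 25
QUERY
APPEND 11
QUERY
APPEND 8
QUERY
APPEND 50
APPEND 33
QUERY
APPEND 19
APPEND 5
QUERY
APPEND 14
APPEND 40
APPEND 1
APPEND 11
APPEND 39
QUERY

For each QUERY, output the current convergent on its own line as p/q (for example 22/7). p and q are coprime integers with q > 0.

APPEND 8: p_0 = 8·1 + 0 = 8, q_0 = 8·0 + 1 = 1 → 8/1
APPEND 31: p_1 = 31·8 + 1 = 249, q_1 = 31·1 + 0 = 31 → 249/31
APPEND 39: p_2 = 39·249 + 8 = 9719, q_2 = 39·31 + 1 = 1210 → 9719/1210
APPEND 7: p_3 = 7·9719 + 249 = 68282, q_3 = 7·1210 + 31 = 8501 → 68282/8501
APPEND 48: p_4 = 48·68282 + 9719 = 3287255, q_4 = 48·8501 + 1210 = 409258 → 3287255/409258
APPEND 43: p_5 = 43·3287255 + 68282 = 141420247, q_5 = 43·409258 + 8501 = 17606595 → 141420247/17606595
APPEND 25: p_6 = 25·141420247 + 3287255 = 3538793430, q_6 = 25·17606595 + 409258 = 440574133 → 3538793430/440574133
APPEND 11: p_7 = 11·3538793430 + 141420247 = 39068147977, q_7 = 11·440574133 + 17606595 = 4863922058 → 39068147977/4863922058
APPEND 8: p_8 = 8·39068147977 + 3538793430 = 316083977246, q_8 = 8·4863922058 + 440574133 = 39351950597 → 316083977246/39351950597
APPEND 50: p_9 = 50·316083977246 + 39068147977 = 15843267010277, q_9 = 50·39351950597 + 4863922058 = 1972461451908 → 15843267010277/1972461451908
APPEND 33: p_10 = 33·15843267010277 + 316083977246 = 523143895316387, q_10 = 33·1972461451908 + 39351950597 = 65130579863561 → 523143895316387/65130579863561
APPEND 19: p_11 = 19·523143895316387 + 15843267010277 = 9955577278021630, q_11 = 19·65130579863561 + 1972461451908 = 1239453478859567 → 9955577278021630/1239453478859567
APPEND 5: p_12 = 5·9955577278021630 + 523143895316387 = 50301030285424537, q_12 = 5·1239453478859567 + 65130579863561 = 6262397974161396 → 50301030285424537/6262397974161396
APPEND 14: p_13 = 14·50301030285424537 + 9955577278021630 = 714170001273965148, q_13 = 14·6262397974161396 + 1239453478859567 = 88913025117119111 → 714170001273965148/88913025117119111
APPEND 40: p_14 = 40·714170001273965148 + 50301030285424537 = 28617101081244030457, q_14 = 40·88913025117119111 + 6262397974161396 = 3562783402658925836 → 28617101081244030457/3562783402658925836
APPEND 1: p_15 = 1·28617101081244030457 + 714170001273965148 = 29331271082517995605, q_15 = 1·3562783402658925836 + 88913025117119111 = 3651696427776044947 → 29331271082517995605/3651696427776044947
APPEND 11: p_16 = 11·29331271082517995605 + 28617101081244030457 = 351261082988941982112, q_16 = 11·3651696427776044947 + 3562783402658925836 = 43731444108195420253 → 351261082988941982112/43731444108195420253
APPEND 39: p_17 = 39·351261082988941982112 + 29331271082517995605 = 13728513507651255297973, q_17 = 39·43731444108195420253 + 3651696427776044947 = 1709178016647397434814 → 13728513507651255297973/1709178016647397434814

8/1
249/31
3287255/409258
141420247/17606595
3538793430/440574133
39068147977/4863922058
316083977246/39351950597
523143895316387/65130579863561
50301030285424537/6262397974161396
13728513507651255297973/1709178016647397434814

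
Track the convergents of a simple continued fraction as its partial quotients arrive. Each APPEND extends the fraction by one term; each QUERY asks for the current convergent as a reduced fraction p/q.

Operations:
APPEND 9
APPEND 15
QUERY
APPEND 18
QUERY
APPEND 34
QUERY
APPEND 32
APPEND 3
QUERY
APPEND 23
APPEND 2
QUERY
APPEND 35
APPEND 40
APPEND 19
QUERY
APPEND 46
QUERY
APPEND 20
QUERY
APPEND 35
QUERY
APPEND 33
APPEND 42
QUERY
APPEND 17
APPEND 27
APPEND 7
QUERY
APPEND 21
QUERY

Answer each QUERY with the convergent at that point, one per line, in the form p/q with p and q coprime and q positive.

136/15
2457/271
83674/9229
8123749/896026
387176253/42704420
10464025325234/1154151704597
481895179941297/53151643471762
9648367624151174/1064187021139837
338174762025232387/37299697383366057
469453626369211670077/51779376125616594213
1521743577504884971828799/167843911816748637213901
32172865369951312110778714/3548573923932923164762287

APPEND 9: p_0 = 9·1 + 0 = 9, q_0 = 9·0 + 1 = 1 → 9/1
APPEND 15: p_1 = 15·9 + 1 = 136, q_1 = 15·1 + 0 = 15 → 136/15
APPEND 18: p_2 = 18·136 + 9 = 2457, q_2 = 18·15 + 1 = 271 → 2457/271
APPEND 34: p_3 = 34·2457 + 136 = 83674, q_3 = 34·271 + 15 = 9229 → 83674/9229
APPEND 32: p_4 = 32·83674 + 2457 = 2680025, q_4 = 32·9229 + 271 = 295599 → 2680025/295599
APPEND 3: p_5 = 3·2680025 + 83674 = 8123749, q_5 = 3·295599 + 9229 = 896026 → 8123749/896026
APPEND 23: p_6 = 23·8123749 + 2680025 = 189526252, q_6 = 23·896026 + 295599 = 20904197 → 189526252/20904197
APPEND 2: p_7 = 2·189526252 + 8123749 = 387176253, q_7 = 2·20904197 + 896026 = 42704420 → 387176253/42704420
APPEND 35: p_8 = 35·387176253 + 189526252 = 13740695107, q_8 = 35·42704420 + 20904197 = 1515558897 → 13740695107/1515558897
APPEND 40: p_9 = 40·13740695107 + 387176253 = 550014980533, q_9 = 40·1515558897 + 42704420 = 60665060300 → 550014980533/60665060300
APPEND 19: p_10 = 19·550014980533 + 13740695107 = 10464025325234, q_10 = 19·60665060300 + 1515558897 = 1154151704597 → 10464025325234/1154151704597
APPEND 46: p_11 = 46·10464025325234 + 550014980533 = 481895179941297, q_11 = 46·1154151704597 + 60665060300 = 53151643471762 → 481895179941297/53151643471762
APPEND 20: p_12 = 20·481895179941297 + 10464025325234 = 9648367624151174, q_12 = 20·53151643471762 + 1154151704597 = 1064187021139837 → 9648367624151174/1064187021139837
APPEND 35: p_13 = 35·9648367624151174 + 481895179941297 = 338174762025232387, q_13 = 35·1064187021139837 + 53151643471762 = 37299697383366057 → 338174762025232387/37299697383366057
APPEND 33: p_14 = 33·338174762025232387 + 9648367624151174 = 11169415514456819945, q_14 = 33·37299697383366057 + 1064187021139837 = 1231954200672219718 → 11169415514456819945/1231954200672219718
APPEND 42: p_15 = 42·11169415514456819945 + 338174762025232387 = 469453626369211670077, q_15 = 42·1231954200672219718 + 37299697383366057 = 51779376125616594213 → 469453626369211670077/51779376125616594213
APPEND 17: p_16 = 17·469453626369211670077 + 11169415514456819945 = 7991881063791055211254, q_16 = 17·51779376125616594213 + 1231954200672219718 = 881481348336154321339 → 7991881063791055211254/881481348336154321339
APPEND 27: p_17 = 27·7991881063791055211254 + 469453626369211670077 = 216250242348727702373935, q_17 = 27·881481348336154321339 + 51779376125616594213 = 23851775781201783270366 → 216250242348727702373935/23851775781201783270366
APPEND 7: p_18 = 7·216250242348727702373935 + 7991881063791055211254 = 1521743577504884971828799, q_18 = 7·23851775781201783270366 + 881481348336154321339 = 167843911816748637213901 → 1521743577504884971828799/167843911816748637213901
APPEND 21: p_19 = 21·1521743577504884971828799 + 216250242348727702373935 = 32172865369951312110778714, q_19 = 21·167843911816748637213901 + 23851775781201783270366 = 3548573923932923164762287 → 32172865369951312110778714/3548573923932923164762287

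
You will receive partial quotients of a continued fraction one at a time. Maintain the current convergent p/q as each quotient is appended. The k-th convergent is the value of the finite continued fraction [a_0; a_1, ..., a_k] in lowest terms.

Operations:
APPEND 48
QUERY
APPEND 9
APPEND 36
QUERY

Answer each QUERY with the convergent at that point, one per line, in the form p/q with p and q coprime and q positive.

48/1
15636/325

APPEND 48: p_0 = 48·1 + 0 = 48, q_0 = 48·0 + 1 = 1 → 48/1
APPEND 9: p_1 = 9·48 + 1 = 433, q_1 = 9·1 + 0 = 9 → 433/9
APPEND 36: p_2 = 36·433 + 48 = 15636, q_2 = 36·9 + 1 = 325 → 15636/325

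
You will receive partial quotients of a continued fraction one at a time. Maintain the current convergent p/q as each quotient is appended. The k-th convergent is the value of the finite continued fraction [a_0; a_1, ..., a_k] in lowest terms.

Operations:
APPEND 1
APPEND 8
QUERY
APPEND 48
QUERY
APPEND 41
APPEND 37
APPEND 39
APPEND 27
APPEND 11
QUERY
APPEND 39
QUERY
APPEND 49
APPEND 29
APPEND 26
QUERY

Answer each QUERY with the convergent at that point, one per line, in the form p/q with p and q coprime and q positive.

APPEND 1: p_0 = 1·1 + 0 = 1, q_0 = 1·0 + 1 = 1 → 1/1
APPEND 8: p_1 = 8·1 + 1 = 9, q_1 = 8·1 + 0 = 8 → 9/8
APPEND 48: p_2 = 48·9 + 1 = 433, q_2 = 48·8 + 1 = 385 → 433/385
APPEND 41: p_3 = 41·433 + 9 = 17762, q_3 = 41·385 + 8 = 15793 → 17762/15793
APPEND 37: p_4 = 37·17762 + 433 = 657627, q_4 = 37·15793 + 385 = 584726 → 657627/584726
APPEND 39: p_5 = 39·657627 + 17762 = 25665215, q_5 = 39·584726 + 15793 = 22820107 → 25665215/22820107
APPEND 27: p_6 = 27·25665215 + 657627 = 693618432, q_6 = 27·22820107 + 584726 = 616727615 → 693618432/616727615
APPEND 11: p_7 = 11·693618432 + 25665215 = 7655467967, q_7 = 11·616727615 + 22820107 = 6806823872 → 7655467967/6806823872
APPEND 39: p_8 = 39·7655467967 + 693618432 = 299256869145, q_8 = 39·6806823872 + 616727615 = 266082858623 → 299256869145/266082858623
APPEND 49: p_9 = 49·299256869145 + 7655467967 = 14671242056072, q_9 = 49·266082858623 + 6806823872 = 13044866896399 → 14671242056072/13044866896399
APPEND 29: p_10 = 29·14671242056072 + 299256869145 = 425765276495233, q_10 = 29·13044866896399 + 266082858623 = 378567222854194 → 425765276495233/378567222854194
APPEND 26: p_11 = 26·425765276495233 + 14671242056072 = 11084568430932130, q_11 = 26·378567222854194 + 13044866896399 = 9855792661105443 → 11084568430932130/9855792661105443

9/8
433/385
7655467967/6806823872
299256869145/266082858623
11084568430932130/9855792661105443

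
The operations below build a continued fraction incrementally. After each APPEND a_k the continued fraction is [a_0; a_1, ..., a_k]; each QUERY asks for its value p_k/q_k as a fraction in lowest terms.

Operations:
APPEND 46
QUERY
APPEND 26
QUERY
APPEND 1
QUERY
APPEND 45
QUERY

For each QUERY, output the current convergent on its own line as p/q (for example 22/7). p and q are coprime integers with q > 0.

APPEND 46: p_0 = 46·1 + 0 = 46, q_0 = 46·0 + 1 = 1 → 46/1
APPEND 26: p_1 = 26·46 + 1 = 1197, q_1 = 26·1 + 0 = 26 → 1197/26
APPEND 1: p_2 = 1·1197 + 46 = 1243, q_2 = 1·26 + 1 = 27 → 1243/27
APPEND 45: p_3 = 45·1243 + 1197 = 57132, q_3 = 45·27 + 26 = 1241 → 57132/1241

46/1
1197/26
1243/27
57132/1241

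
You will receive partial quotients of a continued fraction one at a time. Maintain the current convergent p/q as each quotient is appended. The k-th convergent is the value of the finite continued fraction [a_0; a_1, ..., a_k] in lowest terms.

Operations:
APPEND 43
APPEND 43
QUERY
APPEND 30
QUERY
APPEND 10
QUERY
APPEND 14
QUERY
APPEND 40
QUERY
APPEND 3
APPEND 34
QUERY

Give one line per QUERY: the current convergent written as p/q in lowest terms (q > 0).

1850/43
55543/1291
557280/12953
7857463/182633
314855800/7318273
32697301142/759991641

APPEND 43: p_0 = 43·1 + 0 = 43, q_0 = 43·0 + 1 = 1 → 43/1
APPEND 43: p_1 = 43·43 + 1 = 1850, q_1 = 43·1 + 0 = 43 → 1850/43
APPEND 30: p_2 = 30·1850 + 43 = 55543, q_2 = 30·43 + 1 = 1291 → 55543/1291
APPEND 10: p_3 = 10·55543 + 1850 = 557280, q_3 = 10·1291 + 43 = 12953 → 557280/12953
APPEND 14: p_4 = 14·557280 + 55543 = 7857463, q_4 = 14·12953 + 1291 = 182633 → 7857463/182633
APPEND 40: p_5 = 40·7857463 + 557280 = 314855800, q_5 = 40·182633 + 12953 = 7318273 → 314855800/7318273
APPEND 3: p_6 = 3·314855800 + 7857463 = 952424863, q_6 = 3·7318273 + 182633 = 22137452 → 952424863/22137452
APPEND 34: p_7 = 34·952424863 + 314855800 = 32697301142, q_7 = 34·22137452 + 7318273 = 759991641 → 32697301142/759991641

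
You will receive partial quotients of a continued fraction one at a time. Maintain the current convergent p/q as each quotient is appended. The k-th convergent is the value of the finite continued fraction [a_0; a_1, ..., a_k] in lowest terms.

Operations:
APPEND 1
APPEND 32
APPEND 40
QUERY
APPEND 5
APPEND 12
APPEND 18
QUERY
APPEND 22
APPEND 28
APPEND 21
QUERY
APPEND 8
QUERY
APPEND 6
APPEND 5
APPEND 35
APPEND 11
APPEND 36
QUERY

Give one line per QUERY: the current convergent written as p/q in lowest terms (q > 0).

APPEND 1: p_0 = 1·1 + 0 = 1, q_0 = 1·0 + 1 = 1 → 1/1
APPEND 32: p_1 = 32·1 + 1 = 33, q_1 = 32·1 + 0 = 32 → 33/32
APPEND 40: p_2 = 40·33 + 1 = 1321, q_2 = 40·32 + 1 = 1281 → 1321/1281
APPEND 5: p_3 = 5·1321 + 33 = 6638, q_3 = 5·1281 + 32 = 6437 → 6638/6437
APPEND 12: p_4 = 12·6638 + 1321 = 80977, q_4 = 12·6437 + 1281 = 78525 → 80977/78525
APPEND 18: p_5 = 18·80977 + 6638 = 1464224, q_5 = 18·78525 + 6437 = 1419887 → 1464224/1419887
APPEND 22: p_6 = 22·1464224 + 80977 = 32293905, q_6 = 22·1419887 + 78525 = 31316039 → 32293905/31316039
APPEND 28: p_7 = 28·32293905 + 1464224 = 905693564, q_7 = 28·31316039 + 1419887 = 878268979 → 905693564/878268979
APPEND 21: p_8 = 21·905693564 + 32293905 = 19051858749, q_8 = 21·878268979 + 31316039 = 18474964598 → 19051858749/18474964598
APPEND 8: p_9 = 8·19051858749 + 905693564 = 153320563556, q_9 = 8·18474964598 + 878268979 = 148677985763 → 153320563556/148677985763
APPEND 6: p_10 = 6·153320563556 + 19051858749 = 938975240085, q_10 = 6·148677985763 + 18474964598 = 910542879176 → 938975240085/910542879176
APPEND 5: p_11 = 5·938975240085 + 153320563556 = 4848196763981, q_11 = 5·910542879176 + 148677985763 = 4701392381643 → 4848196763981/4701392381643
APPEND 35: p_12 = 35·4848196763981 + 938975240085 = 170625861979420, q_12 = 35·4701392381643 + 910542879176 = 165459276236681 → 170625861979420/165459276236681
APPEND 11: p_13 = 11·170625861979420 + 4848196763981 = 1881732678537601, q_13 = 11·165459276236681 + 4701392381643 = 1824753430985134 → 1881732678537601/1824753430985134
APPEND 36: p_14 = 36·1881732678537601 + 170625861979420 = 67913002289333056, q_14 = 36·1824753430985134 + 165459276236681 = 65856582791701505 → 67913002289333056/65856582791701505

1321/1281
1464224/1419887
19051858749/18474964598
153320563556/148677985763
67913002289333056/65856582791701505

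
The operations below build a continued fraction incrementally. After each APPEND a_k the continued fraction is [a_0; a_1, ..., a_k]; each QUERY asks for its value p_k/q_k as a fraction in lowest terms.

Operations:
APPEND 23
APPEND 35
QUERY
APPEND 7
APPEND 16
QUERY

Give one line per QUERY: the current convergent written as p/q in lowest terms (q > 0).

APPEND 23: p_0 = 23·1 + 0 = 23, q_0 = 23·0 + 1 = 1 → 23/1
APPEND 35: p_1 = 35·23 + 1 = 806, q_1 = 35·1 + 0 = 35 → 806/35
APPEND 7: p_2 = 7·806 + 23 = 5665, q_2 = 7·35 + 1 = 246 → 5665/246
APPEND 16: p_3 = 16·5665 + 806 = 91446, q_3 = 16·246 + 35 = 3971 → 91446/3971

806/35
91446/3971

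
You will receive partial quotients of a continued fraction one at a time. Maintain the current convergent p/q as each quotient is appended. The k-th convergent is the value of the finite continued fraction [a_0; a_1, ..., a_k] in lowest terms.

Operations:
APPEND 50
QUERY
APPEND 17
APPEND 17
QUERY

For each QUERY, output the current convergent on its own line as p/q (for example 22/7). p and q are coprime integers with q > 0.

50/1
14517/290

APPEND 50: p_0 = 50·1 + 0 = 50, q_0 = 50·0 + 1 = 1 → 50/1
APPEND 17: p_1 = 17·50 + 1 = 851, q_1 = 17·1 + 0 = 17 → 851/17
APPEND 17: p_2 = 17·851 + 50 = 14517, q_2 = 17·17 + 1 = 290 → 14517/290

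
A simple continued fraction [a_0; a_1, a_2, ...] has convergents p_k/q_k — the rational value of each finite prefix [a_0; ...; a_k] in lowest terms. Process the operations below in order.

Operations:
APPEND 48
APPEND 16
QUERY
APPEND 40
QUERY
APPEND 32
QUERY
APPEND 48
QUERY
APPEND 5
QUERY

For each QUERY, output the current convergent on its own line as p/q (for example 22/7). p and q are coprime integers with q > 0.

769/16
30808/641
986625/20528
47388808/985985
237930665/4950453

APPEND 48: p_0 = 48·1 + 0 = 48, q_0 = 48·0 + 1 = 1 → 48/1
APPEND 16: p_1 = 16·48 + 1 = 769, q_1 = 16·1 + 0 = 16 → 769/16
APPEND 40: p_2 = 40·769 + 48 = 30808, q_2 = 40·16 + 1 = 641 → 30808/641
APPEND 32: p_3 = 32·30808 + 769 = 986625, q_3 = 32·641 + 16 = 20528 → 986625/20528
APPEND 48: p_4 = 48·986625 + 30808 = 47388808, q_4 = 48·20528 + 641 = 985985 → 47388808/985985
APPEND 5: p_5 = 5·47388808 + 986625 = 237930665, q_5 = 5·985985 + 20528 = 4950453 → 237930665/4950453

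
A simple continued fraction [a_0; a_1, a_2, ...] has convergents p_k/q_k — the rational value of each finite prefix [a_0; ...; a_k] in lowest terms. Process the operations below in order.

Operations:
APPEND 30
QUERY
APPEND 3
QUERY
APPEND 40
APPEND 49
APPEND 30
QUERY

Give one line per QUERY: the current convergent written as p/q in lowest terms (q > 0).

APPEND 30: p_0 = 30·1 + 0 = 30, q_0 = 30·0 + 1 = 1 → 30/1
APPEND 3: p_1 = 3·30 + 1 = 91, q_1 = 3·1 + 0 = 3 → 91/3
APPEND 40: p_2 = 40·91 + 30 = 3670, q_2 = 40·3 + 1 = 121 → 3670/121
APPEND 49: p_3 = 49·3670 + 91 = 179921, q_3 = 49·121 + 3 = 5932 → 179921/5932
APPEND 30: p_4 = 30·179921 + 3670 = 5401300, q_4 = 30·5932 + 121 = 178081 → 5401300/178081

30/1
91/3
5401300/178081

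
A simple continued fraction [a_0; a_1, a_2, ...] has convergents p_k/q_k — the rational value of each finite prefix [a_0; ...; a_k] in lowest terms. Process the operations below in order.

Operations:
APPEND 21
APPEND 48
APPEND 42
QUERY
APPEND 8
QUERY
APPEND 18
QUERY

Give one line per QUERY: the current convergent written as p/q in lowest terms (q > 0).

42399/2017
340201/16184
6166017/293329

APPEND 21: p_0 = 21·1 + 0 = 21, q_0 = 21·0 + 1 = 1 → 21/1
APPEND 48: p_1 = 48·21 + 1 = 1009, q_1 = 48·1 + 0 = 48 → 1009/48
APPEND 42: p_2 = 42·1009 + 21 = 42399, q_2 = 42·48 + 1 = 2017 → 42399/2017
APPEND 8: p_3 = 8·42399 + 1009 = 340201, q_3 = 8·2017 + 48 = 16184 → 340201/16184
APPEND 18: p_4 = 18·340201 + 42399 = 6166017, q_4 = 18·16184 + 2017 = 293329 → 6166017/293329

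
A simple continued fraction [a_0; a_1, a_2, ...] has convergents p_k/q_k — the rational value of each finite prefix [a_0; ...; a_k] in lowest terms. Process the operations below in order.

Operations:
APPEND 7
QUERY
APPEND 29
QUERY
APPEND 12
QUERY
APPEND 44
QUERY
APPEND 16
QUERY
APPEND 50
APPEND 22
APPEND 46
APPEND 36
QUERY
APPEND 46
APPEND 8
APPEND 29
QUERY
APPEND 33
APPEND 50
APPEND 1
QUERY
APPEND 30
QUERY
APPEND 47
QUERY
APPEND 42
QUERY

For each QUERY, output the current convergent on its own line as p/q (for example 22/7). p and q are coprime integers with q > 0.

7/1
204/29
2455/349
108224/15385
1734039/246509
3170576551883/450725534563
34094694507075649/4846862756976238
57475168541581877941/8170604191725875641
1780603929223409298479/253128617054698833118
83745859842041818906454/11905215605762571032187
3519106717294979803369547/500272184059082682184972

APPEND 7: p_0 = 7·1 + 0 = 7, q_0 = 7·0 + 1 = 1 → 7/1
APPEND 29: p_1 = 29·7 + 1 = 204, q_1 = 29·1 + 0 = 29 → 204/29
APPEND 12: p_2 = 12·204 + 7 = 2455, q_2 = 12·29 + 1 = 349 → 2455/349
APPEND 44: p_3 = 44·2455 + 204 = 108224, q_3 = 44·349 + 29 = 15385 → 108224/15385
APPEND 16: p_4 = 16·108224 + 2455 = 1734039, q_4 = 16·15385 + 349 = 246509 → 1734039/246509
APPEND 50: p_5 = 50·1734039 + 108224 = 86810174, q_5 = 50·246509 + 15385 = 12340835 → 86810174/12340835
APPEND 22: p_6 = 22·86810174 + 1734039 = 1911557867, q_6 = 22·12340835 + 246509 = 271744879 → 1911557867/271744879
APPEND 46: p_7 = 46·1911557867 + 86810174 = 88018472056, q_7 = 46·271744879 + 12340835 = 12512605269 → 88018472056/12512605269
APPEND 36: p_8 = 36·88018472056 + 1911557867 = 3170576551883, q_8 = 36·12512605269 + 271744879 = 450725534563 → 3170576551883/450725534563
APPEND 46: p_9 = 46·3170576551883 + 88018472056 = 145934539858674, q_9 = 46·450725534563 + 12512605269 = 20745887195167 → 145934539858674/20745887195167
APPEND 8: p_10 = 8·145934539858674 + 3170576551883 = 1170646895421275, q_10 = 8·20745887195167 + 450725534563 = 166417823095899 → 1170646895421275/166417823095899
APPEND 29: p_11 = 29·1170646895421275 + 145934539858674 = 34094694507075649, q_11 = 29·166417823095899 + 20745887195167 = 4846862756976238 → 34094694507075649/4846862756976238
APPEND 33: p_12 = 33·34094694507075649 + 1170646895421275 = 1126295565628917692, q_12 = 33·4846862756976238 + 166417823095899 = 160112888803311753 → 1126295565628917692/160112888803311753
APPEND 50: p_13 = 50·1126295565628917692 + 34094694507075649 = 56348872975952960249, q_13 = 50·160112888803311753 + 4846862756976238 = 8010491302922563888 → 56348872975952960249/8010491302922563888
APPEND 1: p_14 = 1·56348872975952960249 + 1126295565628917692 = 57475168541581877941, q_14 = 1·8010491302922563888 + 160112888803311753 = 8170604191725875641 → 57475168541581877941/8170604191725875641
APPEND 30: p_15 = 30·57475168541581877941 + 56348872975952960249 = 1780603929223409298479, q_15 = 30·8170604191725875641 + 8010491302922563888 = 253128617054698833118 → 1780603929223409298479/253128617054698833118
APPEND 47: p_16 = 47·1780603929223409298479 + 57475168541581877941 = 83745859842041818906454, q_16 = 47·253128617054698833118 + 8170604191725875641 = 11905215605762571032187 → 83745859842041818906454/11905215605762571032187
APPEND 42: p_17 = 42·83745859842041818906454 + 1780603929223409298479 = 3519106717294979803369547, q_17 = 42·11905215605762571032187 + 253128617054698833118 = 500272184059082682184972 → 3519106717294979803369547/500272184059082682184972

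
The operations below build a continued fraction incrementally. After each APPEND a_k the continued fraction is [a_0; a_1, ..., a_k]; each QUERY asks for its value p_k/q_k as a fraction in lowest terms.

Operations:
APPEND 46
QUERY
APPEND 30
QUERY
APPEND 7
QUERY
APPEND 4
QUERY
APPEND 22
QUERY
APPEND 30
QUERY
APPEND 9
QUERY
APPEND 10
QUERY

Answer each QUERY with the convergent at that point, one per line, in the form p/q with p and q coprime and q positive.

46/1
1381/30
9713/211
40233/874
894839/19439
26885403/584044
242863466/5275835
2455520063/53342394

APPEND 46: p_0 = 46·1 + 0 = 46, q_0 = 46·0 + 1 = 1 → 46/1
APPEND 30: p_1 = 30·46 + 1 = 1381, q_1 = 30·1 + 0 = 30 → 1381/30
APPEND 7: p_2 = 7·1381 + 46 = 9713, q_2 = 7·30 + 1 = 211 → 9713/211
APPEND 4: p_3 = 4·9713 + 1381 = 40233, q_3 = 4·211 + 30 = 874 → 40233/874
APPEND 22: p_4 = 22·40233 + 9713 = 894839, q_4 = 22·874 + 211 = 19439 → 894839/19439
APPEND 30: p_5 = 30·894839 + 40233 = 26885403, q_5 = 30·19439 + 874 = 584044 → 26885403/584044
APPEND 9: p_6 = 9·26885403 + 894839 = 242863466, q_6 = 9·584044 + 19439 = 5275835 → 242863466/5275835
APPEND 10: p_7 = 10·242863466 + 26885403 = 2455520063, q_7 = 10·5275835 + 584044 = 53342394 → 2455520063/53342394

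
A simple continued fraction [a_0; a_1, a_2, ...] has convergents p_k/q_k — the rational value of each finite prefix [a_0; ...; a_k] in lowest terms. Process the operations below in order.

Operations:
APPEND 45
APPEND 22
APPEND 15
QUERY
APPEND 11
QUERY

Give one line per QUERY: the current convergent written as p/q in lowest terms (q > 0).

APPEND 45: p_0 = 45·1 + 0 = 45, q_0 = 45·0 + 1 = 1 → 45/1
APPEND 22: p_1 = 22·45 + 1 = 991, q_1 = 22·1 + 0 = 22 → 991/22
APPEND 15: p_2 = 15·991 + 45 = 14910, q_2 = 15·22 + 1 = 331 → 14910/331
APPEND 11: p_3 = 11·14910 + 991 = 165001, q_3 = 11·331 + 22 = 3663 → 165001/3663

14910/331
165001/3663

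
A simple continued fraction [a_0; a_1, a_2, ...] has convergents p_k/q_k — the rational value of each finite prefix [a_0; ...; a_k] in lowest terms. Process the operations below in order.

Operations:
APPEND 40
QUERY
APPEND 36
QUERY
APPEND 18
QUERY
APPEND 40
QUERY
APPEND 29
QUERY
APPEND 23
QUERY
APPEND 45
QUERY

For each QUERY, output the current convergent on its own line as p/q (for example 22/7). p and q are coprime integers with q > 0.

APPEND 40: p_0 = 40·1 + 0 = 40, q_0 = 40·0 + 1 = 1 → 40/1
APPEND 36: p_1 = 36·40 + 1 = 1441, q_1 = 36·1 + 0 = 36 → 1441/36
APPEND 18: p_2 = 18·1441 + 40 = 25978, q_2 = 18·36 + 1 = 649 → 25978/649
APPEND 40: p_3 = 40·25978 + 1441 = 1040561, q_3 = 40·649 + 36 = 25996 → 1040561/25996
APPEND 29: p_4 = 29·1040561 + 25978 = 30202247, q_4 = 29·25996 + 649 = 754533 → 30202247/754533
APPEND 23: p_5 = 23·30202247 + 1040561 = 695692242, q_5 = 23·754533 + 25996 = 17380255 → 695692242/17380255
APPEND 45: p_6 = 45·695692242 + 30202247 = 31336353137, q_6 = 45·17380255 + 754533 = 782866008 → 31336353137/782866008

40/1
1441/36
25978/649
1040561/25996
30202247/754533
695692242/17380255
31336353137/782866008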